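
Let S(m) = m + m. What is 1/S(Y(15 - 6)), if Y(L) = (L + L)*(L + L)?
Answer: 1/648 ≈ 0.0015432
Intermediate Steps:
Y(L) = 4*L² (Y(L) = (2*L)*(2*L) = 4*L²)
S(m) = 2*m
1/S(Y(15 - 6)) = 1/(2*(4*(15 - 6)²)) = 1/(2*(4*9²)) = 1/(2*(4*81)) = 1/(2*324) = 1/648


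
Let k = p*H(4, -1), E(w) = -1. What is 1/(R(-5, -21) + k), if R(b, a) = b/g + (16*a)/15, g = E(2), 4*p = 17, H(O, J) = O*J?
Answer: -5/172 ≈ -0.029070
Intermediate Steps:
H(O, J) = J*O
p = 17/4 (p = (¼)*17 = 17/4 ≈ 4.2500)
g = -1
R(b, a) = -b + 16*a/15 (R(b, a) = b/(-1) + (16*a)/15 = b*(-1) + (16*a)*(1/15) = -b + 16*a/15)
k = -17 (k = 17*(-1*4)/4 = (17/4)*(-4) = -17)
1/(R(-5, -21) + k) = 1/((-1*(-5) + (16/15)*(-21)) - 17) = 1/((5 - 112/5) - 17) = 1/(-87/5 - 17) = 1/(-172/5) = -5/172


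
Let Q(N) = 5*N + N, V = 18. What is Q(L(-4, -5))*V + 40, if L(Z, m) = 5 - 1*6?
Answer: -68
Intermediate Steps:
L(Z, m) = -1 (L(Z, m) = 5 - 6 = -1)
Q(N) = 6*N
Q(L(-4, -5))*V + 40 = (6*(-1))*18 + 40 = -6*18 + 40 = -108 + 40 = -68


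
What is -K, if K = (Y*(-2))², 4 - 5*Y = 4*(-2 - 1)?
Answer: -1024/25 ≈ -40.960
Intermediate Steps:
Y = 16/5 (Y = ⅘ - 4*(-2 - 1)/5 = ⅘ - 4*(-3)/5 = ⅘ - ⅕*(-12) = ⅘ + 12/5 = 16/5 ≈ 3.2000)
K = 1024/25 (K = ((16/5)*(-2))² = (-32/5)² = 1024/25 ≈ 40.960)
-K = -1*1024/25 = -1024/25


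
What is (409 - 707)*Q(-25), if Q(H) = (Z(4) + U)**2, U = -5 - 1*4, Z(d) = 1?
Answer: -19072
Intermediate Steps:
U = -9 (U = -5 - 4 = -9)
Q(H) = 64 (Q(H) = (1 - 9)**2 = (-8)**2 = 64)
(409 - 707)*Q(-25) = (409 - 707)*64 = -298*64 = -19072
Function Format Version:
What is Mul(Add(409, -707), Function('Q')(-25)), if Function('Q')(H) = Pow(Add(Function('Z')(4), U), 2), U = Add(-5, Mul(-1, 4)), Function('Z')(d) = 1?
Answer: -19072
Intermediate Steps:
U = -9 (U = Add(-5, -4) = -9)
Function('Q')(H) = 64 (Function('Q')(H) = Pow(Add(1, -9), 2) = Pow(-8, 2) = 64)
Mul(Add(409, -707), Function('Q')(-25)) = Mul(Add(409, -707), 64) = Mul(-298, 64) = -19072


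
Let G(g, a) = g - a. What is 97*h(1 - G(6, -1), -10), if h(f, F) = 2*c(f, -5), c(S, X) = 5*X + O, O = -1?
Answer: -5044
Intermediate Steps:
c(S, X) = -1 + 5*X (c(S, X) = 5*X - 1 = -1 + 5*X)
h(f, F) = -52 (h(f, F) = 2*(-1 + 5*(-5)) = 2*(-1 - 25) = 2*(-26) = -52)
97*h(1 - G(6, -1), -10) = 97*(-52) = -5044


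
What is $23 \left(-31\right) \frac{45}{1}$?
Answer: $-32085$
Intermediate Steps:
$23 \left(-31\right) \frac{45}{1} = - 713 \cdot 45 \cdot 1 = \left(-713\right) 45 = -32085$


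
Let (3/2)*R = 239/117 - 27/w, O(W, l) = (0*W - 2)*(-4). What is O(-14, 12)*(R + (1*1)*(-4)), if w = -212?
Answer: -379988/18603 ≈ -20.426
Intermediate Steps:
O(W, l) = 8 (O(W, l) = (0 - 2)*(-4) = -2*(-4) = 8)
R = 53827/37206 (R = 2*(239/117 - 27/(-212))/3 = 2*(239*(1/117) - 27*(-1/212))/3 = 2*(239/117 + 27/212)/3 = (2/3)*(53827/24804) = 53827/37206 ≈ 1.4467)
O(-14, 12)*(R + (1*1)*(-4)) = 8*(53827/37206 + (1*1)*(-4)) = 8*(53827/37206 + 1*(-4)) = 8*(53827/37206 - 4) = 8*(-94997/37206) = -379988/18603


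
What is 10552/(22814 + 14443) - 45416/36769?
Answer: -1304077424/1369902633 ≈ -0.95195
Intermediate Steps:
10552/(22814 + 14443) - 45416/36769 = 10552/37257 - 45416*1/36769 = 10552*(1/37257) - 45416/36769 = 10552/37257 - 45416/36769 = -1304077424/1369902633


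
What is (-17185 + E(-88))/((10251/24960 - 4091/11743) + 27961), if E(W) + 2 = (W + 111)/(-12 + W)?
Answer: -8396113102624/13659225000355 ≈ -0.61468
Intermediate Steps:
E(W) = -2 + (111 + W)/(-12 + W) (E(W) = -2 + (W + 111)/(-12 + W) = -2 + (111 + W)/(-12 + W))
(-17185 + E(-88))/((10251/24960 - 4091/11743) + 27961) = (-17185 + (135 - 1*(-88))/(-12 - 88))/((10251/24960 - 4091/11743) + 27961) = (-17185 + (135 + 88)/(-100))/((10251*(1/24960) - 4091*1/11743) + 27961) = (-17185 - 1/100*223)/((3417/8320 - 4091/11743) + 27961) = (-17185 - 223/100)/(6088711/97701760 + 27961) = -1718723/(100*2731845000071/97701760) = -1718723/100*97701760/2731845000071 = -8396113102624/13659225000355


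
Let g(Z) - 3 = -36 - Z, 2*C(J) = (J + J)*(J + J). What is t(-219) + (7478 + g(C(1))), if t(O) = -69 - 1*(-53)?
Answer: 7427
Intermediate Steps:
C(J) = 2*J**2 (C(J) = ((J + J)*(J + J))/2 = ((2*J)*(2*J))/2 = (4*J**2)/2 = 2*J**2)
g(Z) = -33 - Z (g(Z) = 3 + (-36 - Z) = -33 - Z)
t(O) = -16 (t(O) = -69 + 53 = -16)
t(-219) + (7478 + g(C(1))) = -16 + (7478 + (-33 - 2*1**2)) = -16 + (7478 + (-33 - 2)) = -16 + (7478 - 35) = -16 + 7443 = 7427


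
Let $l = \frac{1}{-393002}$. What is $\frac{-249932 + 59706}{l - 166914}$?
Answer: $\frac{74759198452}{65597535829} \approx 1.1397$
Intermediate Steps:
$l = - \frac{1}{393002} \approx -2.5445 \cdot 10^{-6}$
$\frac{-249932 + 59706}{l - 166914} = \frac{-249932 + 59706}{- \frac{1}{393002} - 166914} = - \frac{190226}{- \frac{65597535829}{393002}} = \left(-190226\right) \left(- \frac{393002}{65597535829}\right) = \frac{74759198452}{65597535829}$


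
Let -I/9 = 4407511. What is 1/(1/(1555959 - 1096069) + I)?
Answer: -459890/18242732104109 ≈ -2.5209e-8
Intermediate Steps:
I = -39667599 (I = -9*4407511 = -39667599)
1/(1/(1555959 - 1096069) + I) = 1/(1/(1555959 - 1096069) - 39667599) = 1/(1/459890 - 39667599) = 1/(-18242732104109/459890) = -459890/18242732104109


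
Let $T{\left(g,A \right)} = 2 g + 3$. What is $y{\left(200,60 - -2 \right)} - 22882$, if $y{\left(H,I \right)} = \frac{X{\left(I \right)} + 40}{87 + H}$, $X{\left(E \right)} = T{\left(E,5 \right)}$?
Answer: $- \frac{6566967}{287} \approx -22881.0$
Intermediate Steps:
$T{\left(g,A \right)} = 3 + 2 g$
$X{\left(E \right)} = 3 + 2 E$
$y{\left(H,I \right)} = \frac{43 + 2 I}{87 + H}$ ($y{\left(H,I \right)} = \frac{\left(3 + 2 I\right) + 40}{87 + H} = \frac{43 + 2 I}{87 + H}$)
$y{\left(200,60 - -2 \right)} - 22882 = \frac{43 + 2 \left(60 - -2\right)}{87 + 200} - 22882 = \frac{43 + 2 \left(60 + 2\right)}{287} - 22882 = \frac{43 + 2 \cdot 62}{287} - 22882 = \frac{43 + 124}{287} - 22882 = \frac{1}{287} \cdot 167 - 22882 = \frac{167}{287} - 22882 = - \frac{6566967}{287}$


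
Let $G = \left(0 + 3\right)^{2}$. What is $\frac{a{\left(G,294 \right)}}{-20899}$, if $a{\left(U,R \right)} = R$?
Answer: $- \frac{294}{20899} \approx -0.014068$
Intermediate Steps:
$G = 9$ ($G = 3^{2} = 9$)
$\frac{a{\left(G,294 \right)}}{-20899} = \frac{294}{-20899} = 294 \left(- \frac{1}{20899}\right) = - \frac{294}{20899}$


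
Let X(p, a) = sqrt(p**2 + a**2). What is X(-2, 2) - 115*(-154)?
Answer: 17710 + 2*sqrt(2) ≈ 17713.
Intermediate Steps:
X(p, a) = sqrt(a**2 + p**2)
X(-2, 2) - 115*(-154) = sqrt(2**2 + (-2)**2) - 115*(-154) = sqrt(4 + 4) + 17710 = sqrt(8) + 17710 = 2*sqrt(2) + 17710 = 17710 + 2*sqrt(2)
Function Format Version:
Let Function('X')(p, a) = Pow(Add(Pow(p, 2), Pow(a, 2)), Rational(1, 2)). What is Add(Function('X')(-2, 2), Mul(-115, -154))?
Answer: Add(17710, Mul(2, Pow(2, Rational(1, 2)))) ≈ 17713.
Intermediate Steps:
Function('X')(p, a) = Pow(Add(Pow(a, 2), Pow(p, 2)), Rational(1, 2))
Add(Function('X')(-2, 2), Mul(-115, -154)) = Add(Pow(Add(Pow(2, 2), Pow(-2, 2)), Rational(1, 2)), Mul(-115, -154)) = Add(Pow(Add(4, 4), Rational(1, 2)), 17710) = Add(Pow(8, Rational(1, 2)), 17710) = Add(Mul(2, Pow(2, Rational(1, 2))), 17710) = Add(17710, Mul(2, Pow(2, Rational(1, 2))))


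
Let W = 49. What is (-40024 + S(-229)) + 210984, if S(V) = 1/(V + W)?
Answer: 30772799/180 ≈ 1.7096e+5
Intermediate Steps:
S(V) = 1/(49 + V) (S(V) = 1/(V + 49) = 1/(49 + V))
(-40024 + S(-229)) + 210984 = (-40024 + 1/(49 - 229)) + 210984 = (-40024 + 1/(-180)) + 210984 = (-40024 - 1/180) + 210984 = -7204321/180 + 210984 = 30772799/180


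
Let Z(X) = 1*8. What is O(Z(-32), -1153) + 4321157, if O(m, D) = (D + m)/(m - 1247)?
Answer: 5353914668/1239 ≈ 4.3212e+6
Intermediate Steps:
Z(X) = 8
O(m, D) = (D + m)/(-1247 + m)
O(Z(-32), -1153) + 4321157 = (-1153 + 8)/(-1247 + 8) + 4321157 = -1145/(-1239) + 4321157 = -1/1239*(-1145) + 4321157 = 1145/1239 + 4321157 = 5353914668/1239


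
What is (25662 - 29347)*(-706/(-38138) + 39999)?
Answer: -2810701631540/19069 ≈ -1.4740e+8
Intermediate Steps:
(25662 - 29347)*(-706/(-38138) + 39999) = -3685*(-706*(-1/38138) + 39999) = -3685*(353/19069 + 39999) = -3685*762741284/19069 = -2810701631540/19069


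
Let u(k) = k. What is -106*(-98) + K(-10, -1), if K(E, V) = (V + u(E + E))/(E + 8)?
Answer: 20797/2 ≈ 10399.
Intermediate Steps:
K(E, V) = (V + 2*E)/(8 + E) (K(E, V) = (V + (E + E))/(E + 8) = (V + 2*E)/(8 + E))
-106*(-98) + K(-10, -1) = -106*(-98) + (-1 + 2*(-10))/(8 - 10) = 10388 + (-1 - 20)/(-2) = 10388 - ½*(-21) = 10388 + 21/2 = 20797/2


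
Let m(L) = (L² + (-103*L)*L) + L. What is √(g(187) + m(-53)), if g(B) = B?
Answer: 4*I*√17899 ≈ 535.15*I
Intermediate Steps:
m(L) = L - 102*L² (m(L) = (L² - 103*L²) + L = -102*L² + L = L - 102*L²)
√(g(187) + m(-53)) = √(187 - 53*(1 - 102*(-53))) = √(187 - 53*(1 + 5406)) = √(187 - 53*5407) = √(187 - 286571) = √(-286384) = 4*I*√17899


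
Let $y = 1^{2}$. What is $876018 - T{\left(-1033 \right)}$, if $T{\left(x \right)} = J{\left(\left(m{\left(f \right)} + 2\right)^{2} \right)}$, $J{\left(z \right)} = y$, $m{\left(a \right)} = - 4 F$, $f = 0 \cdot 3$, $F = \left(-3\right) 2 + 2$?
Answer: $876017$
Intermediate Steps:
$F = -4$ ($F = -6 + 2 = -4$)
$f = 0$
$m{\left(a \right)} = 16$ ($m{\left(a \right)} = \left(-4\right) \left(-4\right) = 16$)
$y = 1$
$J{\left(z \right)} = 1$
$T{\left(x \right)} = 1$
$876018 - T{\left(-1033 \right)} = 876018 - 1 = 876017$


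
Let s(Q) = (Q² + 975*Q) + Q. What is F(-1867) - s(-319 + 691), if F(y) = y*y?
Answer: 2984233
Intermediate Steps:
F(y) = y²
s(Q) = Q² + 976*Q
F(-1867) - s(-319 + 691) = (-1867)² - (-319 + 691)*(976 + (-319 + 691)) = 3485689 - 372*(976 + 372) = 3485689 - 372*1348 = 3485689 - 1*501456 = 3485689 - 501456 = 2984233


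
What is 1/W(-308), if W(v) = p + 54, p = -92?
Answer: -1/38 ≈ -0.026316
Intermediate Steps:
W(v) = -38 (W(v) = -92 + 54 = -38)
1/W(-308) = 1/(-38) = -1/38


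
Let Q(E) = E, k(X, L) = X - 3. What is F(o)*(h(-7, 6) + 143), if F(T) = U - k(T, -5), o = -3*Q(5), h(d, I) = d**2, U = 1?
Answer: 3648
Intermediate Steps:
k(X, L) = -3 + X
o = -15 (o = -3*5 = -15)
F(T) = 4 - T (F(T) = 1 - (-3 + T) = 1 + (3 - T) = 4 - T)
F(o)*(h(-7, 6) + 143) = (4 - 1*(-15))*((-7)**2 + 143) = (4 + 15)*(49 + 143) = 19*192 = 3648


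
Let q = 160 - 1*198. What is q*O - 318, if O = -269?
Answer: 9904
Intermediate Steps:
q = -38 (q = 160 - 198 = -38)
q*O - 318 = -38*(-269) - 318 = 10222 - 318 = 9904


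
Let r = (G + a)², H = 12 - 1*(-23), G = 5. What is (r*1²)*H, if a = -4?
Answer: 35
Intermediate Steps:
H = 35 (H = 12 + 23 = 35)
r = 1 (r = (5 - 4)² = 1² = 1)
(r*1²)*H = (1*1²)*35 = (1*1)*35 = 1*35 = 35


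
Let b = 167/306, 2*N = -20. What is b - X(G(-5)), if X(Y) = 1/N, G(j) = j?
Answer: 494/765 ≈ 0.64575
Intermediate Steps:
N = -10 (N = (½)*(-20) = -10)
b = 167/306 (b = 167*(1/306) = 167/306 ≈ 0.54575)
X(Y) = -⅒ (X(Y) = 1/(-10) = -⅒)
b - X(G(-5)) = 167/306 - 1*(-⅒) = 167/306 + ⅒ = 494/765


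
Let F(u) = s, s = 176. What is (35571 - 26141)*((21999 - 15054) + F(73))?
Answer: 67151030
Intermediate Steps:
F(u) = 176
(35571 - 26141)*((21999 - 15054) + F(73)) = (35571 - 26141)*((21999 - 15054) + 176) = 9430*(6945 + 176) = 9430*7121 = 67151030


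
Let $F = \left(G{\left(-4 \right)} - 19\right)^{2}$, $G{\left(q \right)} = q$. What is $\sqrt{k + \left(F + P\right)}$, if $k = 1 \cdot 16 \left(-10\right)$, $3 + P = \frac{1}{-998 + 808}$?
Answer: $\frac{\sqrt{13212410}}{190} \approx 19.131$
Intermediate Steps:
$P = - \frac{571}{190}$ ($P = -3 + \frac{1}{-998 + 808} = -3 + \frac{1}{-190} = -3 - \frac{1}{190} = - \frac{571}{190} \approx -3.0053$)
$F = 529$ ($F = \left(-4 - 19\right)^{2} = \left(-23\right)^{2} = 529$)
$k = -160$ ($k = 16 \left(-10\right) = -160$)
$\sqrt{k + \left(F + P\right)} = \sqrt{-160 + \left(529 - \frac{571}{190}\right)} = \sqrt{-160 + \frac{99939}{190}} = \sqrt{\frac{69539}{190}} = \frac{\sqrt{13212410}}{190}$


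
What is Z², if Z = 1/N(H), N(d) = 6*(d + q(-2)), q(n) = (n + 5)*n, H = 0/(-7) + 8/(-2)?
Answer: 1/3600 ≈ 0.00027778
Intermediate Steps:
H = -4 (H = 0*(-⅐) + 8*(-½) = 0 - 4 = -4)
q(n) = n*(5 + n) (q(n) = (5 + n)*n = n*(5 + n))
N(d) = -36 + 6*d (N(d) = 6*(d - 2*(5 - 2)) = 6*(d - 2*3) = 6*(d - 6) = 6*(-6 + d) = -36 + 6*d)
Z = -1/60 (Z = 1/(-36 + 6*(-4)) = 1/(-36 - 24) = 1/(-60) = -1/60 ≈ -0.016667)
Z² = (-1/60)² = 1/3600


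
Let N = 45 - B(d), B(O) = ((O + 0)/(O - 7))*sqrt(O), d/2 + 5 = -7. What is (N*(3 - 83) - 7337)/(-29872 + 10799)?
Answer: 10937/19073 - 3840*I*sqrt(6)/591263 ≈ 0.57343 - 0.015908*I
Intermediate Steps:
d = -24 (d = -10 + 2*(-7) = -10 - 14 = -24)
B(O) = O**(3/2)/(-7 + O) (B(O) = (O/(-7 + O))*sqrt(O) = O**(3/2)/(-7 + O))
N = 45 - 48*I*sqrt(6)/31 (N = 45 - (-24)**(3/2)/(-7 - 24) = 45 - (-48*I*sqrt(6))/(-31) = 45 - (-48*I*sqrt(6))*(-1)/31 = 45 - 48*I*sqrt(6)/31 ≈ 45.0 - 3.7928*I)
(N*(3 - 83) - 7337)/(-29872 + 10799) = ((45 - 48*I*sqrt(6)/31)*(3 - 83) - 7337)/(-29872 + 10799) = ((45 - 48*I*sqrt(6)/31)*(-80) - 7337)/(-19073) = ((-3600 + 3840*I*sqrt(6)/31) - 7337)*(-1/19073) = (-10937 + 3840*I*sqrt(6)/31)*(-1/19073) = 10937/19073 - 3840*I*sqrt(6)/591263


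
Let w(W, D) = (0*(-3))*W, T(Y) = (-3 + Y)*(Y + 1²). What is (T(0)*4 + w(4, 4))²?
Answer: 144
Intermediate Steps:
T(Y) = (1 + Y)*(-3 + Y) (T(Y) = (-3 + Y)*(Y + 1) = (-3 + Y)*(1 + Y) = (1 + Y)*(-3 + Y))
w(W, D) = 0 (w(W, D) = 0*W = 0)
(T(0)*4 + w(4, 4))² = ((-3 + 0² - 2*0)*4 + 0)² = ((-3 + 0 + 0)*4 + 0)² = (-3*4 + 0)² = (-12 + 0)² = (-12)² = 144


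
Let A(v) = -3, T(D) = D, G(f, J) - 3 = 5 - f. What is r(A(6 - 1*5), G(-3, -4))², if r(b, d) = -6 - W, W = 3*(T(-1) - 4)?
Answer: 81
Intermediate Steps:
G(f, J) = 8 - f (G(f, J) = 3 + (5 - f) = 8 - f)
W = -15 (W = 3*(-1 - 4) = 3*(-5) = -15)
r(b, d) = 9 (r(b, d) = -6 - 1*(-15) = -6 + 15 = 9)
r(A(6 - 1*5), G(-3, -4))² = 9² = 81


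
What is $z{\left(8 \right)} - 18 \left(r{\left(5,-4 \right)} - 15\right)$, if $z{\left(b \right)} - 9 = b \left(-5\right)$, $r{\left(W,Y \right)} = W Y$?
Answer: $599$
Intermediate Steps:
$z{\left(b \right)} = 9 - 5 b$ ($z{\left(b \right)} = 9 + b \left(-5\right) = 9 - 5 b$)
$z{\left(8 \right)} - 18 \left(r{\left(5,-4 \right)} - 15\right) = \left(9 - 40\right) - 18 \left(5 \left(-4\right) - 15\right) = \left(9 - 40\right) - 18 \left(-20 - 15\right) = -31 - -630 = -31 + 630 = 599$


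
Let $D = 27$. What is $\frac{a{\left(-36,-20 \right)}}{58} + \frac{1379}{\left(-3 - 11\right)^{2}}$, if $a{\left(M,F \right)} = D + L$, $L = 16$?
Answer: $\frac{6315}{812} \approx 7.7771$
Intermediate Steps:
$a{\left(M,F \right)} = 43$ ($a{\left(M,F \right)} = 27 + 16 = 43$)
$\frac{a{\left(-36,-20 \right)}}{58} + \frac{1379}{\left(-3 - 11\right)^{2}} = \frac{43}{58} + \frac{1379}{\left(-3 - 11\right)^{2}} = 43 \cdot \frac{1}{58} + \frac{1379}{\left(-14\right)^{2}} = \frac{43}{58} + \frac{1379}{196} = \frac{43}{58} + 1379 \cdot \frac{1}{196} = \frac{43}{58} + \frac{197}{28} = \frac{6315}{812}$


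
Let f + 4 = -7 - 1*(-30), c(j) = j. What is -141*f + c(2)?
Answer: -2677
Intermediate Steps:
f = 19 (f = -4 + (-7 - 1*(-30)) = -4 + (-7 + 30) = -4 + 23 = 19)
-141*f + c(2) = -141*19 + 2 = -2679 + 2 = -2677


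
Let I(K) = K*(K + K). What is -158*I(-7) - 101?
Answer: -15585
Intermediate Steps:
I(K) = 2*K² (I(K) = K*(2*K) = 2*K²)
-158*I(-7) - 101 = -316*(-7)² - 101 = -316*49 - 101 = -158*98 - 101 = -15484 - 101 = -15585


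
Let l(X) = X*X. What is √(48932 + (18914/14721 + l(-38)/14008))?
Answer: √2654092863014754774/7364706 ≈ 221.21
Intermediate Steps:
l(X) = X²
√(48932 + (18914/14721 + l(-38)/14008)) = √(48932 + (18914/14721 + (-38)²/14008)) = √(48932 + (18914*(1/14721) + 1444*(1/14008))) = √(48932 + (2702/2103 + 361/3502)) = √(48932 + 10221587/7364706) = √(360380015579/7364706) = √2654092863014754774/7364706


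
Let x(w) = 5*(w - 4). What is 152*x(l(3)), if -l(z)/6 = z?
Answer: -16720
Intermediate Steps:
l(z) = -6*z
x(w) = -20 + 5*w (x(w) = 5*(-4 + w) = -20 + 5*w)
152*x(l(3)) = 152*(-20 + 5*(-6*3)) = 152*(-20 + 5*(-18)) = 152*(-20 - 90) = 152*(-110) = -16720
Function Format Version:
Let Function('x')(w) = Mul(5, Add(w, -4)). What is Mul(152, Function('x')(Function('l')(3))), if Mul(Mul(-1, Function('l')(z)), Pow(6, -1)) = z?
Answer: -16720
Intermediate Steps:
Function('l')(z) = Mul(-6, z)
Function('x')(w) = Add(-20, Mul(5, w)) (Function('x')(w) = Mul(5, Add(-4, w)) = Add(-20, Mul(5, w)))
Mul(152, Function('x')(Function('l')(3))) = Mul(152, Add(-20, Mul(5, Mul(-6, 3)))) = Mul(152, Add(-20, Mul(5, -18))) = Mul(152, Add(-20, -90)) = Mul(152, -110) = -16720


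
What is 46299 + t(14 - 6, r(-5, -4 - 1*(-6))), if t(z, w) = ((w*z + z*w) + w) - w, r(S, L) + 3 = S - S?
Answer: 46251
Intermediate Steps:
r(S, L) = -3 (r(S, L) = -3 + (S - S) = -3 + 0 = -3)
t(z, w) = 2*w*z (t(z, w) = ((w*z + w*z) + w) - w = (2*w*z + w) - w = (w + 2*w*z) - w = 2*w*z)
46299 + t(14 - 6, r(-5, -4 - 1*(-6))) = 46299 + 2*(-3)*(14 - 6) = 46299 + 2*(-3)*8 = 46299 - 48 = 46251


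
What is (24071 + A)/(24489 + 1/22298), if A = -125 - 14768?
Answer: 204651044/546055723 ≈ 0.37478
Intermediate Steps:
A = -14893
(24071 + A)/(24489 + 1/22298) = (24071 - 14893)/(24489 + 1/22298) = 9178/(24489 + 1/22298) = 9178/(546055723/22298) = 9178*(22298/546055723) = 204651044/546055723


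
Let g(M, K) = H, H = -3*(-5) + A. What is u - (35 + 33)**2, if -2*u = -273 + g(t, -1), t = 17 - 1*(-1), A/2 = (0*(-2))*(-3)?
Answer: -4495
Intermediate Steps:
A = 0 (A = 2*((0*(-2))*(-3)) = 2*(0*(-3)) = 2*0 = 0)
t = 18 (t = 17 + 1 = 18)
H = 15 (H = -3*(-5) + 0 = 15 + 0 = 15)
g(M, K) = 15
u = 129 (u = -(-273 + 15)/2 = -1/2*(-258) = 129)
u - (35 + 33)**2 = 129 - (35 + 33)**2 = 129 - 1*68**2 = 129 - 1*4624 = 129 - 4624 = -4495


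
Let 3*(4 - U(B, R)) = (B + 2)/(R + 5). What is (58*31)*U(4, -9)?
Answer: 8091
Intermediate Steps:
U(B, R) = 4 - (2 + B)/(3*(5 + R)) (U(B, R) = 4 - (B + 2)/(3*(R + 5)) = 4 - (2 + B)/(3*(5 + R)))
(58*31)*U(4, -9) = (58*31)*((58 - 1*4 + 12*(-9))/(3*(5 - 9))) = 1798*((1/3)*(58 - 4 - 108)/(-4)) = 1798*((1/3)*(-1/4)*(-54)) = 1798*(9/2) = 8091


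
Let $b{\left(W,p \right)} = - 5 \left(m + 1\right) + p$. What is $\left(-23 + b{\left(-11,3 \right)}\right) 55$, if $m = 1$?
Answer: $-1650$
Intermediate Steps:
$b{\left(W,p \right)} = -10 + p$ ($b{\left(W,p \right)} = - 5 \left(1 + 1\right) + p = \left(-5\right) 2 + p = -10 + p$)
$\left(-23 + b{\left(-11,3 \right)}\right) 55 = \left(-23 + \left(-10 + 3\right)\right) 55 = \left(-23 - 7\right) 55 = \left(-30\right) 55 = -1650$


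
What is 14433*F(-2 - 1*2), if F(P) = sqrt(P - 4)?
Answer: 28866*I*sqrt(2) ≈ 40823.0*I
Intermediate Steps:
F(P) = sqrt(-4 + P)
14433*F(-2 - 1*2) = 14433*sqrt(-4 + (-2 - 1*2)) = 14433*sqrt(-4 + (-2 - 2)) = 14433*sqrt(-4 - 4) = 14433*sqrt(-8) = 14433*(2*I*sqrt(2)) = 28866*I*sqrt(2)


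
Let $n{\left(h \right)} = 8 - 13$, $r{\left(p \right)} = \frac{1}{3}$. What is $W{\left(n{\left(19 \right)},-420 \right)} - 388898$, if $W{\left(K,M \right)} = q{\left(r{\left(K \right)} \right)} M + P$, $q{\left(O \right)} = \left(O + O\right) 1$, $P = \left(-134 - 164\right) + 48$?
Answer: $-389428$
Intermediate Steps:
$P = -250$ ($P = -298 + 48 = -250$)
$r{\left(p \right)} = \frac{1}{3}$
$n{\left(h \right)} = -5$
$q{\left(O \right)} = 2 O$ ($q{\left(O \right)} = 2 O 1 = 2 O$)
$W{\left(K,M \right)} = -250 + \frac{2 M}{3}$ ($W{\left(K,M \right)} = 2 \cdot \frac{1}{3} M - 250 = \frac{2 M}{3} - 250 = -250 + \frac{2 M}{3}$)
$W{\left(n{\left(19 \right)},-420 \right)} - 388898 = \left(-250 + \frac{2}{3} \left(-420\right)\right) - 388898 = \left(-250 - 280\right) - 388898 = -530 - 388898 = -389428$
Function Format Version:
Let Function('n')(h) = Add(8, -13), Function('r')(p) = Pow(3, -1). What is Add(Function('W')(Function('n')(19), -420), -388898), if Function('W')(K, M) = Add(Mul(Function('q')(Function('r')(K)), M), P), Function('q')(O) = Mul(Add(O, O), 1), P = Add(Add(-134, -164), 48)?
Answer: -389428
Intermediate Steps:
P = -250 (P = Add(-298, 48) = -250)
Function('r')(p) = Rational(1, 3)
Function('n')(h) = -5
Function('q')(O) = Mul(2, O) (Function('q')(O) = Mul(Mul(2, O), 1) = Mul(2, O))
Function('W')(K, M) = Add(-250, Mul(Rational(2, 3), M)) (Function('W')(K, M) = Add(Mul(Mul(2, Rational(1, 3)), M), -250) = Add(Mul(Rational(2, 3), M), -250) = Add(-250, Mul(Rational(2, 3), M)))
Add(Function('W')(Function('n')(19), -420), -388898) = Add(Add(-250, Mul(Rational(2, 3), -420)), -388898) = Add(Add(-250, -280), -388898) = Add(-530, -388898) = -389428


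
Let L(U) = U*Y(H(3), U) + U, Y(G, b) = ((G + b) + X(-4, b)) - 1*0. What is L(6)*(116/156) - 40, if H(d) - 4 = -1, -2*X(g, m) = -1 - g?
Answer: -27/13 ≈ -2.0769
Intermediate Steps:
X(g, m) = ½ + g/2 (X(g, m) = -(-1 - g)/2 = ½ + g/2)
H(d) = 3 (H(d) = 4 - 1 = 3)
Y(G, b) = -3/2 + G + b (Y(G, b) = ((G + b) + (½ + (½)*(-4))) - 1*0 = ((G + b) + (½ - 2)) + 0 = ((G + b) - 3/2) + 0 = (-3/2 + G + b) + 0 = -3/2 + G + b)
L(U) = U + U*(3/2 + U) (L(U) = U*(-3/2 + 3 + U) + U = U*(3/2 + U) + U = U + U*(3/2 + U))
L(6)*(116/156) - 40 = ((½)*6*(5 + 2*6))*(116/156) - 40 = ((½)*6*(5 + 12))*(116*(1/156)) - 40 = ((½)*6*17)*(29/39) - 40 = 51*(29/39) - 40 = 493/13 - 40 = -27/13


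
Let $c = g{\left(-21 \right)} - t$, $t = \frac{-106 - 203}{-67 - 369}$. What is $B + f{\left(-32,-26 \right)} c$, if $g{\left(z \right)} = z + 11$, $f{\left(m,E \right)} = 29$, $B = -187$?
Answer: $- \frac{216933}{436} \approx -497.55$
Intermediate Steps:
$t = \frac{309}{436}$ ($t = - \frac{309}{-436} = \left(-309\right) \left(- \frac{1}{436}\right) = \frac{309}{436} \approx 0.70872$)
$g{\left(z \right)} = 11 + z$
$c = - \frac{4669}{436}$ ($c = \left(11 - 21\right) - \frac{309}{436} = -10 - \frac{309}{436} = - \frac{4669}{436} \approx -10.709$)
$B + f{\left(-32,-26 \right)} c = -187 + 29 \left(- \frac{4669}{436}\right) = -187 - \frac{135401}{436} = - \frac{216933}{436}$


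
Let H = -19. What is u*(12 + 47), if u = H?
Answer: -1121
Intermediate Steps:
u = -19
u*(12 + 47) = -19*(12 + 47) = -19*59 = -1121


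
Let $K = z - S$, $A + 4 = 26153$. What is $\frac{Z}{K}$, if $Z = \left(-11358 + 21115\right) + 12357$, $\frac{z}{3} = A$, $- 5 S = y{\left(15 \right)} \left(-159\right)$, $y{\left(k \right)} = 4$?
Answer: $\frac{110570}{391599} \approx 0.28236$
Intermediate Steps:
$S = \frac{636}{5}$ ($S = - \frac{4 \left(-159\right)}{5} = \left(- \frac{1}{5}\right) \left(-636\right) = \frac{636}{5} \approx 127.2$)
$A = 26149$ ($A = -4 + 26153 = 26149$)
$z = 78447$ ($z = 3 \cdot 26149 = 78447$)
$K = \frac{391599}{5}$ ($K = 78447 - \frac{636}{5} = \frac{391599}{5} \approx 78320.0$)
$Z = 22114$ ($Z = 9757 + 12357 = 22114$)
$\frac{Z}{K} = \frac{22114}{\frac{391599}{5}} = 22114 \cdot \frac{5}{391599} = \frac{110570}{391599}$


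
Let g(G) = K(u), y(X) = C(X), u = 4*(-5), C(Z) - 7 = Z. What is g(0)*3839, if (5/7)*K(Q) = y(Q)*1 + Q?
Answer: -886809/5 ≈ -1.7736e+5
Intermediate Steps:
C(Z) = 7 + Z
u = -20
y(X) = 7 + X
K(Q) = 49/5 + 14*Q/5 (K(Q) = 7*((7 + Q)*1 + Q)/5 = 7*((7 + Q) + Q)/5 = 7*(7 + 2*Q)/5 = 49/5 + 14*Q/5)
g(G) = -231/5 (g(G) = 49/5 + (14/5)*(-20) = 49/5 - 56 = -231/5)
g(0)*3839 = -231/5*3839 = -886809/5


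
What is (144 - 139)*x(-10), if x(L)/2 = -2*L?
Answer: 200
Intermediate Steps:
x(L) = -4*L (x(L) = 2*(-2*L) = -4*L)
(144 - 139)*x(-10) = (144 - 139)*(-4*(-10)) = 5*40 = 200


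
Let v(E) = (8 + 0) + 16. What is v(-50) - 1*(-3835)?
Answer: 3859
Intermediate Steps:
v(E) = 24 (v(E) = 8 + 16 = 24)
v(-50) - 1*(-3835) = 24 - 1*(-3835) = 24 + 3835 = 3859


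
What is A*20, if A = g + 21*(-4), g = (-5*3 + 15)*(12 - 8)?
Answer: -1680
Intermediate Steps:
g = 0 (g = (-15 + 15)*4 = 0*4 = 0)
A = -84 (A = 0 + 21*(-4) = 0 - 84 = -84)
A*20 = -84*20 = -1680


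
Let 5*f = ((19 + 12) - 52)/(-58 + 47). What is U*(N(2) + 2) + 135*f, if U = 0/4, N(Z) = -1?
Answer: 567/11 ≈ 51.545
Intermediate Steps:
U = 0 (U = 0*(1/4) = 0)
f = 21/55 (f = (((19 + 12) - 52)/(-58 + 47))/5 = ((31 - 52)/(-11))/5 = (-21*(-1/11))/5 = (1/5)*(21/11) = 21/55 ≈ 0.38182)
U*(N(2) + 2) + 135*f = 0*(-1 + 2) + 135*(21/55) = 0*1 + 567/11 = 0 + 567/11 = 567/11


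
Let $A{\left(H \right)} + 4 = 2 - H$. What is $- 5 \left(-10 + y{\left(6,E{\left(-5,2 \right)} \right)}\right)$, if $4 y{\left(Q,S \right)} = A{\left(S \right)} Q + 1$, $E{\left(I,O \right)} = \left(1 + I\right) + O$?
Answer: $\frac{195}{4} \approx 48.75$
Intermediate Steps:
$E{\left(I,O \right)} = 1 + I + O$
$A{\left(H \right)} = -2 - H$ ($A{\left(H \right)} = -4 - \left(-2 + H\right) = -2 - H$)
$y{\left(Q,S \right)} = \frac{1}{4} + \frac{Q \left(-2 - S\right)}{4}$ ($y{\left(Q,S \right)} = \frac{\left(-2 - S\right) Q + 1}{4} = \frac{Q \left(-2 - S\right) + 1}{4} = \frac{1 + Q \left(-2 - S\right)}{4} = \frac{1}{4} + \frac{Q \left(-2 - S\right)}{4}$)
$- 5 \left(-10 + y{\left(6,E{\left(-5,2 \right)} \right)}\right) = - 5 \left(-10 + \left(\frac{1}{4} - \frac{3 \left(2 + \left(1 - 5 + 2\right)\right)}{2}\right)\right) = - 5 \left(-10 + \left(\frac{1}{4} - \frac{3 \left(2 - 2\right)}{2}\right)\right) = - 5 \left(-10 + \left(\frac{1}{4} - \frac{3}{2} \cdot 0\right)\right) = - 5 \left(-10 + \left(\frac{1}{4} + 0\right)\right) = - 5 \left(-10 + \frac{1}{4}\right) = \left(-5\right) \left(- \frac{39}{4}\right) = \frac{195}{4}$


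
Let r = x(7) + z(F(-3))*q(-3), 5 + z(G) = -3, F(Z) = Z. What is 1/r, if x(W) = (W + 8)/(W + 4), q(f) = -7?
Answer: 11/631 ≈ 0.017433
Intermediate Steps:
z(G) = -8 (z(G) = -5 - 3 = -8)
x(W) = (8 + W)/(4 + W)
r = 631/11 (r = (8 + 7)/(4 + 7) - 8*(-7) = 15/11 + 56 = 631/11 ≈ 57.364)
1/r = 1/(631/11) = 11/631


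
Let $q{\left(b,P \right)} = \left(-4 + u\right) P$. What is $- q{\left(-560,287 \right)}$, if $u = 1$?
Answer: $861$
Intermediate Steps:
$q{\left(b,P \right)} = - 3 P$ ($q{\left(b,P \right)} = \left(-4 + 1\right) P = - 3 P$)
$- q{\left(-560,287 \right)} = - \left(-3\right) 287 = \left(-1\right) \left(-861\right) = 861$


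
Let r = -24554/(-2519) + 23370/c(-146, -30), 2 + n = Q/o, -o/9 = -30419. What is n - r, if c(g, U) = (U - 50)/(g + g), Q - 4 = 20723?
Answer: -13074168987643/153250922 ≈ -85312.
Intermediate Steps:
Q = 20727 (Q = 4 + 20723 = 20727)
o = 273771 (o = -9*(-30419) = 273771)
n = -58535/30419 (n = -2 + 20727/273771 = -2 + 20727*(1/273771) = -2 + 2303/30419 = -58535/30419 ≈ -1.9243)
c(g, U) = (-50 + U)/(2*g) (c(g, U) = (-50 + U)/((2*g)) = (-50 + U)*(1/(2*g)) = (-50 + U)/(2*g))
r = 429793027/5038 (r = -24554/(-2519) + 23370/(((1/2)*(-50 - 30)/(-146))) = -24554*(-1/2519) + 23370/(((1/2)*(-1/146)*(-80))) = 24554/2519 + 23370/(20/73) = 24554/2519 + 23370*(73/20) = 24554/2519 + 170601/2 = 429793027/5038 ≈ 85310.)
n - r = -58535/30419 - 1*429793027/5038 = -58535/30419 - 429793027/5038 = -13074168987643/153250922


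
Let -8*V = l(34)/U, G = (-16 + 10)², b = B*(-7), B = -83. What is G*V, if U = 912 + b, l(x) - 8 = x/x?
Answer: -81/2986 ≈ -0.027127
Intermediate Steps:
l(x) = 9 (l(x) = 8 + x/x = 8 + 1 = 9)
b = 581 (b = -83*(-7) = 581)
U = 1493 (U = 912 + 581 = 1493)
G = 36 (G = (-6)² = 36)
V = -9/11944 (V = -9/(8*1493) = -⅛*9/1493 = -9/11944 ≈ -0.00075352)
G*V = 36*(-9/11944) = -81/2986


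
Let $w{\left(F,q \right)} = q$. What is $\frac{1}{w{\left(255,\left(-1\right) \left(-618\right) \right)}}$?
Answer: $\frac{1}{618} \approx 0.0016181$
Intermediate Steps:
$\frac{1}{w{\left(255,\left(-1\right) \left(-618\right) \right)}} = \frac{1}{\left(-1\right) \left(-618\right)} = \frac{1}{618}$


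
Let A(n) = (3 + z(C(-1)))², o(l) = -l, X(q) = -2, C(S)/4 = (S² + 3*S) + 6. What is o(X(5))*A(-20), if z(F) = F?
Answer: 722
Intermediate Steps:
C(S) = 24 + 4*S² + 12*S (C(S) = 4*((S² + 3*S) + 6) = 4*(6 + S² + 3*S) = 24 + 4*S² + 12*S)
A(n) = 361 (A(n) = (3 + (24 + 4*(-1)² + 12*(-1)))² = (3 + (24 + 4*1 - 12))² = (3 + (24 + 4 - 12))² = (3 + 16)² = 19² = 361)
o(X(5))*A(-20) = -1*(-2)*361 = 2*361 = 722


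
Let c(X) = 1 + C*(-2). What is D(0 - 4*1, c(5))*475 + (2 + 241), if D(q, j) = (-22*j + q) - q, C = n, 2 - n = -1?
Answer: 52493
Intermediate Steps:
n = 3 (n = 2 - 1*(-1) = 2 + 1 = 3)
C = 3
c(X) = -5 (c(X) = 1 + 3*(-2) = 1 - 6 = -5)
D(q, j) = -22*j (D(q, j) = (q - 22*j) - q = -22*j)
D(0 - 4*1, c(5))*475 + (2 + 241) = -22*(-5)*475 + (2 + 241) = 110*475 + 243 = 52250 + 243 = 52493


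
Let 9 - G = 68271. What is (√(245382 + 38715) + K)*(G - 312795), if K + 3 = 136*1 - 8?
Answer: -47632125 - 381057*√284097 ≈ -2.5074e+8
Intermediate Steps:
K = 125 (K = -3 + (136*1 - 8) = -3 + (136 - 8) = -3 + 128 = 125)
G = -68262 (G = 9 - 1*68271 = 9 - 68271 = -68262)
(√(245382 + 38715) + K)*(G - 312795) = (√(245382 + 38715) + 125)*(-68262 - 312795) = (√284097 + 125)*(-381057) = (125 + √284097)*(-381057) = -47632125 - 381057*√284097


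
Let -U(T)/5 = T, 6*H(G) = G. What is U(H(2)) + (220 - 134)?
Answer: 253/3 ≈ 84.333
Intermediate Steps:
H(G) = G/6
U(T) = -5*T
U(H(2)) + (220 - 134) = -5*2/6 + (220 - 134) = -5*⅓ + 86 = -5/3 + 86 = 253/3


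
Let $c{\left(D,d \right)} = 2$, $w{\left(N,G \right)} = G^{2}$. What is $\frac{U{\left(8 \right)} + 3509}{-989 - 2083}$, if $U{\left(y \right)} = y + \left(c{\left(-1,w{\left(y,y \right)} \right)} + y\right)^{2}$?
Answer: $- \frac{3617}{3072} \approx -1.1774$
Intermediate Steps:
$U{\left(y \right)} = y + \left(2 + y\right)^{2}$
$\frac{U{\left(8 \right)} + 3509}{-989 - 2083} = \frac{\left(8 + \left(2 + 8\right)^{2}\right) + 3509}{-989 - 2083} = \frac{\left(8 + 10^{2}\right) + 3509}{-3072} = \left(\left(8 + 100\right) + 3509\right) \left(- \frac{1}{3072}\right) = \left(108 + 3509\right) \left(- \frac{1}{3072}\right) = 3617 \left(- \frac{1}{3072}\right) = - \frac{3617}{3072}$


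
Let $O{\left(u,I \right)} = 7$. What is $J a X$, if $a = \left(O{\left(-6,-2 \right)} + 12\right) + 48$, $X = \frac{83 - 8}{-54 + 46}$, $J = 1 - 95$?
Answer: $\frac{236175}{4} \approx 59044.0$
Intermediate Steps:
$J = -94$
$X = - \frac{75}{8}$ ($X = \frac{75}{-8} = 75 \left(- \frac{1}{8}\right) = - \frac{75}{8} \approx -9.375$)
$a = 67$ ($a = \left(7 + 12\right) + 48 = 19 + 48 = 67$)
$J a X = \left(-94\right) 67 \left(- \frac{75}{8}\right) = \left(-6298\right) \left(- \frac{75}{8}\right) = \frac{236175}{4}$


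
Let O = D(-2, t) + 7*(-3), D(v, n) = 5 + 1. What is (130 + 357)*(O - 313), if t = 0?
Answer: -159736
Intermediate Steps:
D(v, n) = 6
O = -15 (O = 6 + 7*(-3) = 6 - 21 = -15)
(130 + 357)*(O - 313) = (130 + 357)*(-15 - 313) = 487*(-328) = -159736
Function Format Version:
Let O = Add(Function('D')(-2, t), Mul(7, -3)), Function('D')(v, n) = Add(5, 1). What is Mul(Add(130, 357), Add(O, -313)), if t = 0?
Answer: -159736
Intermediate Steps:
Function('D')(v, n) = 6
O = -15 (O = Add(6, Mul(7, -3)) = Add(6, -21) = -15)
Mul(Add(130, 357), Add(O, -313)) = Mul(Add(130, 357), Add(-15, -313)) = Mul(487, -328) = -159736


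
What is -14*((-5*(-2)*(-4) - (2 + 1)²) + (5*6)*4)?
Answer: -994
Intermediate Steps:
-14*((-5*(-2)*(-4) - (2 + 1)²) + (5*6)*4) = -14*((10*(-4) - 1*3²) + 30*4) = -14*((-40 - 1*9) + 120) = -14*((-40 - 9) + 120) = -14*(-49 + 120) = -14*71 = -994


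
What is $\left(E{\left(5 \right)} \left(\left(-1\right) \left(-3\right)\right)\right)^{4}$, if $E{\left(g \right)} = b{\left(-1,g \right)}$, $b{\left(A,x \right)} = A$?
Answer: $81$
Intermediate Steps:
$E{\left(g \right)} = -1$
$\left(E{\left(5 \right)} \left(\left(-1\right) \left(-3\right)\right)\right)^{4} = \left(- \left(-1\right) \left(-3\right)\right)^{4} = \left(\left(-1\right) 3\right)^{4} = \left(-3\right)^{4} = 81$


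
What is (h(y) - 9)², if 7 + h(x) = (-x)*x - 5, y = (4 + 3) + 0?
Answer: 4900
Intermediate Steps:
y = 7 (y = 7 + 0 = 7)
h(x) = -12 - x² (h(x) = -7 + ((-x)*x - 5) = -7 + (-x² - 5) = -7 + (-5 - x²) = -12 - x²)
(h(y) - 9)² = ((-12 - 1*7²) - 9)² = ((-12 - 1*49) - 9)² = ((-12 - 49) - 9)² = (-61 - 9)² = (-70)² = 4900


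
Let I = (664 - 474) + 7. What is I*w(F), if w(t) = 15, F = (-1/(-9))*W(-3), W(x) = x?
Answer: 2955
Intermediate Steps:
I = 197 (I = 190 + 7 = 197)
F = -1/3 (F = -1/(-9)*(-3) = -1*(-1/9)*(-3) = (1/9)*(-3) = -1/3 ≈ -0.33333)
I*w(F) = 197*15 = 2955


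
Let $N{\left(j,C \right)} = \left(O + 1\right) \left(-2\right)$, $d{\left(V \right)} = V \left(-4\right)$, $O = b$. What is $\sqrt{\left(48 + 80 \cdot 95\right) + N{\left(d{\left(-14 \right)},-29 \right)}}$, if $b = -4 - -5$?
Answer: $14 \sqrt{39} \approx 87.43$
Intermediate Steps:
$b = 1$ ($b = -4 + 5 = 1$)
$O = 1$
$d{\left(V \right)} = - 4 V$
$N{\left(j,C \right)} = -4$ ($N{\left(j,C \right)} = \left(1 + 1\right) \left(-2\right) = 2 \left(-2\right) = -4$)
$\sqrt{\left(48 + 80 \cdot 95\right) + N{\left(d{\left(-14 \right)},-29 \right)}} = \sqrt{\left(48 + 80 \cdot 95\right) - 4} = \sqrt{\left(48 + 7600\right) - 4} = \sqrt{7648 - 4} = \sqrt{7644} = 14 \sqrt{39}$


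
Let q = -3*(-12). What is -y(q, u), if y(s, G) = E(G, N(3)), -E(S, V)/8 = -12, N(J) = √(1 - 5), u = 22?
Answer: -96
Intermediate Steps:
N(J) = 2*I (N(J) = √(-4) = 2*I)
q = 36
E(S, V) = 96 (E(S, V) = -8*(-12) = 96)
y(s, G) = 96
-y(q, u) = -1*96 = -96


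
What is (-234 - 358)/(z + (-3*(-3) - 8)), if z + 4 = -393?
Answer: 148/99 ≈ 1.4949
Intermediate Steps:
z = -397 (z = -4 - 393 = -397)
(-234 - 358)/(z + (-3*(-3) - 8)) = (-234 - 358)/(-397 + (-3*(-3) - 8)) = -592/(-397 + (9 - 8)) = -592/(-397 + 1) = -592/(-396) = -592*(-1/396) = 148/99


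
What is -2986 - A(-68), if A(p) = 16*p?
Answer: -1898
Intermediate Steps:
-2986 - A(-68) = -2986 - 16*(-68) = -2986 - 1*(-1088) = -2986 + 1088 = -1898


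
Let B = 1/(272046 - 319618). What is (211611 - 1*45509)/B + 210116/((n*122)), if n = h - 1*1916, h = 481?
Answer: -691684443357098/87535 ≈ -7.9018e+9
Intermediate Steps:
B = -1/47572 (B = 1/(-47572) = -1/47572 ≈ -2.1021e-5)
n = -1435 (n = 481 - 1*1916 = 481 - 1916 = -1435)
(211611 - 1*45509)/B + 210116/((n*122)) = (211611 - 1*45509)/(-1/47572) + 210116/((-1435*122)) = (211611 - 45509)*(-47572) + 210116/(-175070) = 166102*(-47572) + 210116*(-1/175070) = -7901804344 - 105058/87535 = -691684443357098/87535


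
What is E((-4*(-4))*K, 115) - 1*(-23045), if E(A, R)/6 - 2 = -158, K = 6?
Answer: 22109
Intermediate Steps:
E(A, R) = -936 (E(A, R) = 12 + 6*(-158) = 12 - 948 = -936)
E((-4*(-4))*K, 115) - 1*(-23045) = -936 - 1*(-23045) = -936 + 23045 = 22109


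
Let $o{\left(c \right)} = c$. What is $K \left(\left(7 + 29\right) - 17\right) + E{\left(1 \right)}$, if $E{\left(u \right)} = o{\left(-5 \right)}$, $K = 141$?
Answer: $2674$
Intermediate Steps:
$E{\left(u \right)} = -5$
$K \left(\left(7 + 29\right) - 17\right) + E{\left(1 \right)} = 141 \left(\left(7 + 29\right) - 17\right) - 5 = 141 \left(36 - 17\right) - 5 = 141 \cdot 19 - 5 = 2679 - 5 = 2674$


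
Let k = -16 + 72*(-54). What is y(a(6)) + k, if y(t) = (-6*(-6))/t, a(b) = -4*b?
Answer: -7811/2 ≈ -3905.5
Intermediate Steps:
y(t) = 36/t
k = -3904 (k = -16 - 3888 = -3904)
y(a(6)) + k = 36/((-4*6)) - 3904 = 36/(-24) - 3904 = 36*(-1/24) - 3904 = -3/2 - 3904 = -7811/2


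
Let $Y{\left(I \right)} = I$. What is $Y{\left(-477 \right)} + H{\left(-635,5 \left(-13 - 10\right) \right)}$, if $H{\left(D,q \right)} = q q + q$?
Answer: $12633$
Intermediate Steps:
$H{\left(D,q \right)} = q + q^{2}$ ($H{\left(D,q \right)} = q^{2} + q = q + q^{2}$)
$Y{\left(-477 \right)} + H{\left(-635,5 \left(-13 - 10\right) \right)} = -477 + 5 \left(-13 - 10\right) \left(1 + 5 \left(-13 - 10\right)\right) = -477 + 5 \left(-23\right) \left(1 + 5 \left(-23\right)\right) = -477 - 115 \left(1 - 115\right) = -477 - -13110 = -477 + 13110 = 12633$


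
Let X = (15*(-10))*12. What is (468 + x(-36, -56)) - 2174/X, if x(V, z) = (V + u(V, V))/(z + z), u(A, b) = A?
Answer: 2960059/6300 ≈ 469.85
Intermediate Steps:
x(V, z) = V/z (x(V, z) = (V + V)/(z + z) = (2*V)/((2*z)) = (2*V)*(1/(2*z)) = V/z)
X = -1800 (X = -150*12 = -1800)
(468 + x(-36, -56)) - 2174/X = (468 - 36/(-56)) - 2174/(-1800) = (468 - 36*(-1/56)) - 2174*(-1/1800) = (468 + 9/14) + 1087/900 = 6561/14 + 1087/900 = 2960059/6300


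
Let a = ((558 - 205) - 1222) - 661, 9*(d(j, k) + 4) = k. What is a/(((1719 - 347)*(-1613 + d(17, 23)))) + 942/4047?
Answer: 627821597/2689253084 ≈ 0.23346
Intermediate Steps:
d(j, k) = -4 + k/9
a = -1530 (a = (353 - 1222) - 661 = -869 - 661 = -1530)
a/(((1719 - 347)*(-1613 + d(17, 23)))) + 942/4047 = -1530*1/((-1613 + (-4 + (⅑)*23))*(1719 - 347)) + 942/4047 = -1530*1/(1372*(-1613 + (-4 + 23/9))) + 942*(1/4047) = -1530*1/(1372*(-1613 - 13/9)) + 314/1349 = -1530/(1372*(-14530/9)) + 314/1349 = -1530/(-19935160/9) + 314/1349 = -1530*(-9/19935160) + 314/1349 = 1377/1993516 + 314/1349 = 627821597/2689253084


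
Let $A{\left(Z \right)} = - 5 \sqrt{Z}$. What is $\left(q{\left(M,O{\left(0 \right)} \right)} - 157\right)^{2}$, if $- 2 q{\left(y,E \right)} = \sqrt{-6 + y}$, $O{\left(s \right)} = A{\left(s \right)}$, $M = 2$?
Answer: $\left(157 + i\right)^{2} \approx 24648.0 + 314.0 i$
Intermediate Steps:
$O{\left(s \right)} = - 5 \sqrt{s}$
$q{\left(y,E \right)} = - \frac{\sqrt{-6 + y}}{2}$
$\left(q{\left(M,O{\left(0 \right)} \right)} - 157\right)^{2} = \left(- \frac{\sqrt{-6 + 2}}{2} - 157\right)^{2} = \left(- \frac{\sqrt{-4}}{2} - 157\right)^{2} = \left(- \frac{2 i}{2} - 157\right)^{2} = \left(- i - 157\right)^{2} = \left(-157 - i\right)^{2}$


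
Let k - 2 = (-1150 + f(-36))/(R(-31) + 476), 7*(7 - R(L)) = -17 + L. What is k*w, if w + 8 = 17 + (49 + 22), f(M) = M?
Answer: -115520/3429 ≈ -33.689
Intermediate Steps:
R(L) = 66/7 - L/7 (R(L) = 7 - (-17 + L)/7 = 7 + (17/7 - L/7) = 66/7 - L/7)
k = -1444/3429 (k = 2 + (-1150 - 36)/((66/7 - ⅐*(-31)) + 476) = 2 - 1186/((66/7 + 31/7) + 476) = 2 - 1186/(97/7 + 476) = 2 - 1186/3429/7 = 2 - 1186*7/3429 = 2 - 8302/3429 = -1444/3429 ≈ -0.42111)
w = 80 (w = -8 + (17 + (49 + 22)) = -8 + (17 + 71) = -8 + 88 = 80)
k*w = -1444/3429*80 = -115520/3429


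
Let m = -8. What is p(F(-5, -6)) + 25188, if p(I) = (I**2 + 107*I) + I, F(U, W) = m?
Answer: 24388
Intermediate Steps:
F(U, W) = -8
p(I) = I**2 + 108*I
p(F(-5, -6)) + 25188 = -8*(108 - 8) + 25188 = -8*100 + 25188 = -800 + 25188 = 24388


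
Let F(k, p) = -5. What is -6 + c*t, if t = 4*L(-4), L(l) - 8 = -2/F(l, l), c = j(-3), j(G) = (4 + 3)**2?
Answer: 8202/5 ≈ 1640.4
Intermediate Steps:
j(G) = 49 (j(G) = 7**2 = 49)
c = 49
L(l) = 42/5 (L(l) = 8 - 2/(-5) = 8 - 2*(-1/5) = 8 + 2/5 = 42/5)
t = 168/5 (t = 4*(42/5) = 168/5 ≈ 33.600)
-6 + c*t = -6 + 49*(168/5) = -6 + 8232/5 = 8202/5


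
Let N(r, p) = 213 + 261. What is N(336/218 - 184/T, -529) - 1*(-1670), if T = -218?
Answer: 2144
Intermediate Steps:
N(r, p) = 474
N(336/218 - 184/T, -529) - 1*(-1670) = 474 - 1*(-1670) = 474 + 1670 = 2144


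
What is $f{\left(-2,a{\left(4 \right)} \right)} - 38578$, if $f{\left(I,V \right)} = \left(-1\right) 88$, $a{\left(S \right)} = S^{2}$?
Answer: $-38666$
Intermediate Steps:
$f{\left(I,V \right)} = -88$
$f{\left(-2,a{\left(4 \right)} \right)} - 38578 = -88 - 38578 = -38666$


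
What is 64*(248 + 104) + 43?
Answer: 22571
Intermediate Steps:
64*(248 + 104) + 43 = 64*352 + 43 = 22528 + 43 = 22571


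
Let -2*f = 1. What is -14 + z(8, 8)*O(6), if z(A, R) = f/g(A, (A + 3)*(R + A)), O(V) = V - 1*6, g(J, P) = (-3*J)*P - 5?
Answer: -14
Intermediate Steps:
g(J, P) = -5 - 3*J*P (g(J, P) = -3*J*P - 5 = -5 - 3*J*P)
O(V) = -6 + V (O(V) = V - 6 = -6 + V)
f = -½ (f = -½*1 = -½ ≈ -0.50000)
z(A, R) = -1/(2*(-5 - 3*A*(3 + A)*(A + R))) (z(A, R) = -1/(2*(-5 - 3*A*(A + 3)*(R + A))) = -1/(2*(-5 - 3*A*(3 + A)*(A + R))))
-14 + z(8, 8)*O(6) = -14 + (1/(2*(5 + 3*8*(8² + 3*8 + 3*8 + 8*8))))*(-6 + 6) = -14 + (1/(2*(5 + 3*8*(64 + 24 + 24 + 64))))*0 = -14 + (1/(2*(5 + 3*8*176)))*0 = -14 + (1/(2*(5 + 4224)))*0 = -14 + ((½)/4229)*0 = -14 + ((½)*(1/4229))*0 = -14 + (1/8458)*0 = -14 + 0 = -14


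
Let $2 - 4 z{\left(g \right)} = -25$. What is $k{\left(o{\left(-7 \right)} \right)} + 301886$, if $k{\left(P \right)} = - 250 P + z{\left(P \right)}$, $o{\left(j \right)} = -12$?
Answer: $\frac{1219571}{4} \approx 3.0489 \cdot 10^{5}$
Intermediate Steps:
$z{\left(g \right)} = \frac{27}{4}$ ($z{\left(g \right)} = \frac{1}{2} - - \frac{25}{4} = \frac{1}{2} + \frac{25}{4} = \frac{27}{4}$)
$k{\left(P \right)} = \frac{27}{4} - 250 P$ ($k{\left(P \right)} = - 250 P + \frac{27}{4} = \frac{27}{4} - 250 P$)
$k{\left(o{\left(-7 \right)} \right)} + 301886 = \left(\frac{27}{4} - -3000\right) + 301886 = \left(\frac{27}{4} + 3000\right) + 301886 = \frac{12027}{4} + 301886 = \frac{1219571}{4}$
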